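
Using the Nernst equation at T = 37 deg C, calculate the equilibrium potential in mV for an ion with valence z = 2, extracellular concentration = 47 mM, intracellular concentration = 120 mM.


E = (RT/(zF)) * ln(C_out/C_in)
T = 37 + 273.15 = 310.15 K
E = (8.314 * 310.15 / (2 * 96485)) * ln(47/120)
E = -12.53 mV


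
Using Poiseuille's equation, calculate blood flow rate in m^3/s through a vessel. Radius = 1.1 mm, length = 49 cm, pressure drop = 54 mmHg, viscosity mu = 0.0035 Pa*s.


Q = pi*r^4*dP / (8*mu*L)
r = 0.0011 m, L = 0.49 m
dP = 54 mmHg = 7199.388 Pa
Q = 2.4136e-06 m^3/s


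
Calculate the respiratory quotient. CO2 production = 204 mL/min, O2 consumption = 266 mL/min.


RQ = VCO2 / VO2
RQ = 204 / 266
RQ = 0.7669


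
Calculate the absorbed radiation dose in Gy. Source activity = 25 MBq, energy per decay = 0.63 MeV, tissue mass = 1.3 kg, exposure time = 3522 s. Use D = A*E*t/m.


A = 25 MBq = 2.5000e+07 Bq
E = 0.63 MeV = 1.00926e-13 J
D = A*E*t/m = 2.5000e+07*1.00926e-13*3522/1.3
D = 0.006836 Gy


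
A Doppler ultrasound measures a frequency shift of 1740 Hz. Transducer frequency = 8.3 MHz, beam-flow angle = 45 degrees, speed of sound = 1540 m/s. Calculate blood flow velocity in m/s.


v = fd * c / (2 * f0 * cos(theta))
v = 1740 * 1540 / (2 * 8.3000e+06 * cos(45))
v = 0.2283 m/s


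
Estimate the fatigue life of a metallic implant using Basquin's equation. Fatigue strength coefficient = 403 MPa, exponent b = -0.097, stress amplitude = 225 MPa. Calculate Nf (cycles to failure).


sigma_a = sigma_f' * (2Nf)^b
2Nf = (sigma_a/sigma_f')^(1/b)
2Nf = (225/403)^(1/-0.097)
2Nf = 406.92146
Nf = 203.5


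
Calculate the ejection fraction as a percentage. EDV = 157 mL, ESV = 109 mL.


SV = EDV - ESV = 157 - 109 = 48 mL
EF = SV/EDV * 100 = 48/157 * 100
EF = 30.57%


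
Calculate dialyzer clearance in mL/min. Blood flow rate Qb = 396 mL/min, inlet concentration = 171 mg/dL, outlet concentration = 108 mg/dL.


K = Qb * (Cb_in - Cb_out) / Cb_in
K = 396 * (171 - 108) / 171
K = 145.9 mL/min


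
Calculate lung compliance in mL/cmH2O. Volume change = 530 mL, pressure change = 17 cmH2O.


C = dV / dP
C = 530 / 17
C = 31.18 mL/cmH2O


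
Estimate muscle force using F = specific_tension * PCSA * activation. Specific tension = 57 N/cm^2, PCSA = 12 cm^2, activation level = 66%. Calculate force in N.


F = sigma * PCSA * activation
F = 57 * 12 * 0.66
F = 451.4 N


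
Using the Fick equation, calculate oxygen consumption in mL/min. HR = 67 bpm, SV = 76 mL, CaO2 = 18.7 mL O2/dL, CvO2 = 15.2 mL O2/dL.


CO = HR*SV = 67*76/1000 = 5.092 L/min
a-v O2 diff = 18.7 - 15.2 = 3.5 mL/dL
VO2 = CO * (CaO2-CvO2) * 10 dL/L
VO2 = 5.092 * 3.5 * 10
VO2 = 178.2 mL/min


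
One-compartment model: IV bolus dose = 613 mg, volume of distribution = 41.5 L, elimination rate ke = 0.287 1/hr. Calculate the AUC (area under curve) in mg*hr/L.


C0 = Dose/Vd = 613/41.5 = 14.7711 mg/L
AUC = C0/ke = 14.7711/0.287
AUC = 51.47 mg*hr/L


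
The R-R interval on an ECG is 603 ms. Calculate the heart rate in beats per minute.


HR = 60 / RR_interval(s)
RR = 603 ms = 0.603 s
HR = 60 / 0.603 = 99.5 bpm


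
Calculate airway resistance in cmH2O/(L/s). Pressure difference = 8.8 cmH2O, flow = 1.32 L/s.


R = dP / flow
R = 8.8 / 1.32
R = 6.667 cmH2O/(L/s)


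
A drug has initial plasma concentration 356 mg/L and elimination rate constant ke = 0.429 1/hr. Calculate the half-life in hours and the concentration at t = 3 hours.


t_half = ln(2) / ke = 0.693147 / 0.429 = 1.616 hr
C(t) = C0 * exp(-ke*t) = 356 * exp(-0.429*3)
C(3) = 98.29 mg/L


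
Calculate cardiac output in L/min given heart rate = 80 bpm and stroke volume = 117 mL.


CO = HR * SV
CO = 80 * 117 / 1000
CO = 9.36 L/min


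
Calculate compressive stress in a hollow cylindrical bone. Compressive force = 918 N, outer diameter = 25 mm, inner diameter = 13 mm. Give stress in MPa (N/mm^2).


A = pi*(r_o^2 - r_i^2)
r_o = 12.5 mm, r_i = 6.5 mm
A = 358.142 mm^2
sigma = F/A = 918 / 358.142
sigma = 2.563 MPa


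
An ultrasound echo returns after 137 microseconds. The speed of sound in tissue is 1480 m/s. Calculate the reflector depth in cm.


depth = c * t / 2
t = 137 us = 1.3700e-04 s
depth = 1480 * 1.3700e-04 / 2
depth = 0.10138 m = 10.138 cm


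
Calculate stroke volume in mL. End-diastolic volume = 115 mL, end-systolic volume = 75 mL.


SV = EDV - ESV
SV = 115 - 75
SV = 40 mL


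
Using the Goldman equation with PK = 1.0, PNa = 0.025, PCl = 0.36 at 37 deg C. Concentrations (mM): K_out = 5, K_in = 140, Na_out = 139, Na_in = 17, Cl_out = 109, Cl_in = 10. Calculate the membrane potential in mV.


Vm = (RT/F)*ln((PK*Ko + PNa*Nao + PCl*Cli)/(PK*Ki + PNa*Nai + PCl*Clo))
Numer = 12.075, Denom = 179.665
Vm = -72.16 mV


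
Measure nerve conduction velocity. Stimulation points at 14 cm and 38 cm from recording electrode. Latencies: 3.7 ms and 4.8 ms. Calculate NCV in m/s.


Distance = (38 - 14) / 100 = 0.24 m
dt = (4.8 - 3.7) / 1000 = 0.0011 s
NCV = dist / dt = 218.2 m/s


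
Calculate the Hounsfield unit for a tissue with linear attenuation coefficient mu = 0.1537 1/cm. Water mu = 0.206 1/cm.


HU = ((mu_tissue - mu_water) / mu_water) * 1000
HU = ((0.1537 - 0.206) / 0.206) * 1000
HU = -253.9


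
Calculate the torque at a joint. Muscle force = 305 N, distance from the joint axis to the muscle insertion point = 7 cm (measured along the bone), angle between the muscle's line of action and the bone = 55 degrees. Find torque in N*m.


Torque = F * d * sin(theta)   (moment arm = d*sin(theta))
d = 7 cm = 0.07 m
Torque = 305 * 0.07 * sin(55)
Torque = 17.49 N*m


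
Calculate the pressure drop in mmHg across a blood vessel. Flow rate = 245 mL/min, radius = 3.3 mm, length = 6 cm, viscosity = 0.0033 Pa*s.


dP = 8*mu*L*Q / (pi*r^4)
Q = 245 mL/min = 4.08333e-06 m^3/s
dP = 17.3606 Pa = 17.3606 / 133.322 mmHg = 0.1302 mmHg


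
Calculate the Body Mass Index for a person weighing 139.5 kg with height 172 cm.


BMI = weight / height^2
height = 172 cm = 1.72 m
BMI = 139.5 / 1.72^2
BMI = 47.15 kg/m^2


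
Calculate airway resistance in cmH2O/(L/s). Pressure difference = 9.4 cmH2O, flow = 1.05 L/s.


R = dP / flow
R = 9.4 / 1.05
R = 8.952 cmH2O/(L/s)


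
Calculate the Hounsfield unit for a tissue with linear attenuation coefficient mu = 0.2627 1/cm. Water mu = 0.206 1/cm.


HU = ((mu_tissue - mu_water) / mu_water) * 1000
HU = ((0.2627 - 0.206) / 0.206) * 1000
HU = 275.2


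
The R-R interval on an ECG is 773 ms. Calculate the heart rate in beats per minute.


HR = 60 / RR_interval(s)
RR = 773 ms = 0.773 s
HR = 60 / 0.773 = 77.62 bpm


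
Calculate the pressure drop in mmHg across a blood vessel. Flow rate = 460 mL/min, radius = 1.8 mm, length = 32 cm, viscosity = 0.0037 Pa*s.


dP = 8*mu*L*Q / (pi*r^4)
Q = 460 mL/min = 7.66667e-06 m^3/s
dP = 2201.96 Pa = 2201.96 / 133.322 mmHg = 16.52 mmHg


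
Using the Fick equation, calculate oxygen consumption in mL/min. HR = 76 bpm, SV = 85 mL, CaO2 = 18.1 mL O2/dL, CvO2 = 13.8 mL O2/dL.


CO = HR*SV = 76*85/1000 = 6.46 L/min
a-v O2 diff = 18.1 - 13.8 = 4.3 mL/dL
VO2 = CO * (CaO2-CvO2) * 10 dL/L
VO2 = 6.46 * 4.3 * 10
VO2 = 277.8 mL/min


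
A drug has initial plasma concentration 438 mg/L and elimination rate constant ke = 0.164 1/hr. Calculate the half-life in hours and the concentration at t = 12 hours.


t_half = ln(2) / ke = 0.693147 / 0.164 = 4.227 hr
C(t) = C0 * exp(-ke*t) = 438 * exp(-0.164*12)
C(12) = 61.2 mg/L


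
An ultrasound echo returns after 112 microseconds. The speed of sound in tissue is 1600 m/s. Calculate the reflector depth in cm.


depth = c * t / 2
t = 112 us = 1.1200e-04 s
depth = 1600 * 1.1200e-04 / 2
depth = 0.0896 m = 8.96 cm


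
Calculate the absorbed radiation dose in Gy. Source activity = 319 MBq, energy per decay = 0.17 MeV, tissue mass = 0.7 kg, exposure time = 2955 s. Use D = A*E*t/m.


A = 319 MBq = 3.1900e+08 Bq
E = 0.17 MeV = 2.7234e-14 J
D = A*E*t/m = 3.1900e+08*2.7234e-14*2955/0.7
D = 0.03667 Gy


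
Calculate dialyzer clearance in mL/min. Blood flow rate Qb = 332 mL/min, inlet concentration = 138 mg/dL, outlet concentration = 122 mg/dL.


K = Qb * (Cb_in - Cb_out) / Cb_in
K = 332 * (138 - 122) / 138
K = 38.49 mL/min


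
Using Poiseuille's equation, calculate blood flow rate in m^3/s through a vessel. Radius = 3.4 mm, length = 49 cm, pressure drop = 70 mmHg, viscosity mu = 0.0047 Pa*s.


Q = pi*r^4*dP / (8*mu*L)
r = 0.0034 m, L = 0.49 m
dP = 70 mmHg = 9332.54 Pa
Q = 2.1266e-04 m^3/s


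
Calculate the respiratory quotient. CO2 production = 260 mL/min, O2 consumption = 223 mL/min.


RQ = VCO2 / VO2
RQ = 260 / 223
RQ = 1.166


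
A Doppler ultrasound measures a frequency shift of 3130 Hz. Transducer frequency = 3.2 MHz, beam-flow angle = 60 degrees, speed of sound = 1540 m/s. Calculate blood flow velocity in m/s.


v = fd * c / (2 * f0 * cos(theta))
v = 3130 * 1540 / (2 * 3.2000e+06 * cos(60))
v = 1.506 m/s


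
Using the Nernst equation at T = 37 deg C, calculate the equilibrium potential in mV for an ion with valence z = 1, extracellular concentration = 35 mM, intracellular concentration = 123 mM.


E = (RT/(zF)) * ln(C_out/C_in)
T = 37 + 273.15 = 310.15 K
E = (8.314 * 310.15 / (1 * 96485)) * ln(35/123)
E = -33.59 mV


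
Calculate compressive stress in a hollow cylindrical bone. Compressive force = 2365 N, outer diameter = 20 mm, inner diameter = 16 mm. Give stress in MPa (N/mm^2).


A = pi*(r_o^2 - r_i^2)
r_o = 10 mm, r_i = 8 mm
A = 113.097 mm^2
sigma = F/A = 2365 / 113.097
sigma = 20.91 MPa


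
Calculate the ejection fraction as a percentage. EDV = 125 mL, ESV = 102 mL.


SV = EDV - ESV = 125 - 102 = 23 mL
EF = SV/EDV * 100 = 23/125 * 100
EF = 18.4%


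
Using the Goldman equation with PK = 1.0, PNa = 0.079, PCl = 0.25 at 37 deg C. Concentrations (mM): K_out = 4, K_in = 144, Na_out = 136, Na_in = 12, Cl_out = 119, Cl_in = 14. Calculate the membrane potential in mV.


Vm = (RT/F)*ln((PK*Ko + PNa*Nao + PCl*Cli)/(PK*Ki + PNa*Nai + PCl*Clo))
Numer = 18.244, Denom = 174.698
Vm = -60.38 mV


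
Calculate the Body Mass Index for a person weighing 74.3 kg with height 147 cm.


BMI = weight / height^2
height = 147 cm = 1.47 m
BMI = 74.3 / 1.47^2
BMI = 34.38 kg/m^2


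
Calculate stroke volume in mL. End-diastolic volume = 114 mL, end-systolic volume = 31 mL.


SV = EDV - ESV
SV = 114 - 31
SV = 83 mL


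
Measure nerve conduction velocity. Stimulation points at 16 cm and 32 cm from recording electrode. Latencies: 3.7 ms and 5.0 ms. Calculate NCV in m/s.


Distance = (32 - 16) / 100 = 0.16 m
dt = (5.0 - 3.7) / 1000 = 0.0013 s
NCV = dist / dt = 123.1 m/s


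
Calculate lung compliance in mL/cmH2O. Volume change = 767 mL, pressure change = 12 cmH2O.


C = dV / dP
C = 767 / 12
C = 63.92 mL/cmH2O


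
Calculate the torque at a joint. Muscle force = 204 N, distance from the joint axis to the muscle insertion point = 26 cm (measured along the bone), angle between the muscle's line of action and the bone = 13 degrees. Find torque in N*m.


Torque = F * d * sin(theta)   (moment arm = d*sin(theta))
d = 26 cm = 0.26 m
Torque = 204 * 0.26 * sin(13)
Torque = 11.93 N*m


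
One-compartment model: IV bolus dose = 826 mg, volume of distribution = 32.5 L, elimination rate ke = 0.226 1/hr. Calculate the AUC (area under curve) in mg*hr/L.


C0 = Dose/Vd = 826/32.5 = 25.4154 mg/L
AUC = C0/ke = 25.4154/0.226
AUC = 112.5 mg*hr/L


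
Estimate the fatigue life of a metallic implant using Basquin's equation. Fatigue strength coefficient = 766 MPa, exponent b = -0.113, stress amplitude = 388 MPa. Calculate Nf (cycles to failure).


sigma_a = sigma_f' * (2Nf)^b
2Nf = (sigma_a/sigma_f')^(1/b)
2Nf = (388/766)^(1/-0.113)
2Nf = 411.27578
Nf = 205.6


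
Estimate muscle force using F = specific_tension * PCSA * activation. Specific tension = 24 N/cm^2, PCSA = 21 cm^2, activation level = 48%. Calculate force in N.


F = sigma * PCSA * activation
F = 24 * 21 * 0.48
F = 241.9 N


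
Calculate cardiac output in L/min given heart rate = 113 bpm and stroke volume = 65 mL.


CO = HR * SV
CO = 113 * 65 / 1000
CO = 7.345 L/min


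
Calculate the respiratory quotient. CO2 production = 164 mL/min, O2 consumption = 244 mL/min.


RQ = VCO2 / VO2
RQ = 164 / 244
RQ = 0.6721


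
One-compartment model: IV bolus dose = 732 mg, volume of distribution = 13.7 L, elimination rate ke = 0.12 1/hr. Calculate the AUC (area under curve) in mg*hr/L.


C0 = Dose/Vd = 732/13.7 = 53.4307 mg/L
AUC = C0/ke = 53.4307/0.12
AUC = 445.3 mg*hr/L


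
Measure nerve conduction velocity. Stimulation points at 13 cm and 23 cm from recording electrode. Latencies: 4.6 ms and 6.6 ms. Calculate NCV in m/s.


Distance = (23 - 13) / 100 = 0.1 m
dt = (6.6 - 4.6) / 1000 = 0.002 s
NCV = dist / dt = 50 m/s


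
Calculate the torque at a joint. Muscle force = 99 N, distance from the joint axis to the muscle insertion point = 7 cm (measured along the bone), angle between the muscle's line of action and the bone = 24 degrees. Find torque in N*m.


Torque = F * d * sin(theta)   (moment arm = d*sin(theta))
d = 7 cm = 0.07 m
Torque = 99 * 0.07 * sin(24)
Torque = 2.819 N*m


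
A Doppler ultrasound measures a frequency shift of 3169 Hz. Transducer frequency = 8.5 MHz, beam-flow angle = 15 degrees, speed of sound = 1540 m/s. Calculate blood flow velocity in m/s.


v = fd * c / (2 * f0 * cos(theta))
v = 3169 * 1540 / (2 * 8.5000e+06 * cos(15))
v = 0.2972 m/s


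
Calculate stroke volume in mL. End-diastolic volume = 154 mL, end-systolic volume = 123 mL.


SV = EDV - ESV
SV = 154 - 123
SV = 31 mL


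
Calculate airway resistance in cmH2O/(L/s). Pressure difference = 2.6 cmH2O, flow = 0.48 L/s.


R = dP / flow
R = 2.6 / 0.48
R = 5.417 cmH2O/(L/s)


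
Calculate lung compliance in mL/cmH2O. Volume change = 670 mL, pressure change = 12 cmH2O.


C = dV / dP
C = 670 / 12
C = 55.83 mL/cmH2O


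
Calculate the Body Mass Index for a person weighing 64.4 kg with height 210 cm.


BMI = weight / height^2
height = 210 cm = 2.1 m
BMI = 64.4 / 2.1^2
BMI = 14.6 kg/m^2


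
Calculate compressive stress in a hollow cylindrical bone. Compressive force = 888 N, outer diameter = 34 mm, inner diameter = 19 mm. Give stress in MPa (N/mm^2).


A = pi*(r_o^2 - r_i^2)
r_o = 17 mm, r_i = 9.5 mm
A = 624.392 mm^2
sigma = F/A = 888 / 624.392
sigma = 1.422 MPa


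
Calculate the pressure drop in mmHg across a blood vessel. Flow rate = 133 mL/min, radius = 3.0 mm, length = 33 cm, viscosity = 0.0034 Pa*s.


dP = 8*mu*L*Q / (pi*r^4)
Q = 133 mL/min = 2.21667e-06 m^3/s
dP = 78.1896 Pa = 78.1896 / 133.322 mmHg = 0.5865 mmHg


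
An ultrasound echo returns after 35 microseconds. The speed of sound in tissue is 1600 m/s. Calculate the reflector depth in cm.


depth = c * t / 2
t = 35 us = 3.5000e-05 s
depth = 1600 * 3.5000e-05 / 2
depth = 0.028 m = 2.8 cm


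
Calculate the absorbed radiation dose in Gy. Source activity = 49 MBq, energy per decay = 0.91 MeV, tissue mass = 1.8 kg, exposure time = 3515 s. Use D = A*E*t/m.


A = 49 MBq = 4.9000e+07 Bq
E = 0.91 MeV = 1.45782e-13 J
D = A*E*t/m = 4.9000e+07*1.45782e-13*3515/1.8
D = 0.01395 Gy


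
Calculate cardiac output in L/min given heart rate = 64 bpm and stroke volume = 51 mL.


CO = HR * SV
CO = 64 * 51 / 1000
CO = 3.264 L/min


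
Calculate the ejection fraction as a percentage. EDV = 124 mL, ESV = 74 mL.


SV = EDV - ESV = 124 - 74 = 50 mL
EF = SV/EDV * 100 = 50/124 * 100
EF = 40.32%


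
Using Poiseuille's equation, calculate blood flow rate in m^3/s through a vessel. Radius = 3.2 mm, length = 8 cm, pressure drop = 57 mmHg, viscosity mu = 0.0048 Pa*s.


Q = pi*r^4*dP / (8*mu*L)
r = 0.0032 m, L = 0.08 m
dP = 57 mmHg = 7599.354 Pa
Q = 8.1490e-04 m^3/s


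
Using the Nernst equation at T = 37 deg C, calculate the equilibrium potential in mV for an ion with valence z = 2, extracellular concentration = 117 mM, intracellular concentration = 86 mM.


E = (RT/(zF)) * ln(C_out/C_in)
T = 37 + 273.15 = 310.15 K
E = (8.314 * 310.15 / (2 * 96485)) * ln(117/86)
E = 4.113 mV


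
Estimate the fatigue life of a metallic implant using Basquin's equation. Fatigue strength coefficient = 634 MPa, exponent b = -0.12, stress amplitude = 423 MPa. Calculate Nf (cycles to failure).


sigma_a = sigma_f' * (2Nf)^b
2Nf = (sigma_a/sigma_f')^(1/b)
2Nf = (423/634)^(1/-0.12)
2Nf = 29.145673
Nf = 14.57


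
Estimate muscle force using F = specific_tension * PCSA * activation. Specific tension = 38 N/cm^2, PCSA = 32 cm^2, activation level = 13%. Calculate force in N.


F = sigma * PCSA * activation
F = 38 * 32 * 0.13
F = 158.1 N


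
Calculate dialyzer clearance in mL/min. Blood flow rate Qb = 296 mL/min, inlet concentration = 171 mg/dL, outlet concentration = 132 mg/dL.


K = Qb * (Cb_in - Cb_out) / Cb_in
K = 296 * (171 - 132) / 171
K = 67.51 mL/min


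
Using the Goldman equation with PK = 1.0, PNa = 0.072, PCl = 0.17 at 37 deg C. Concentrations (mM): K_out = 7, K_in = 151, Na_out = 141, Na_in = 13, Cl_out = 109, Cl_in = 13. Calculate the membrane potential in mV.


Vm = (RT/F)*ln((PK*Ko + PNa*Nao + PCl*Cli)/(PK*Ki + PNa*Nai + PCl*Clo))
Numer = 19.362, Denom = 170.466
Vm = -58.13 mV


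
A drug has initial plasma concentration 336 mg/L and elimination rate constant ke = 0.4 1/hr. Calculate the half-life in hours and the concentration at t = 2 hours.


t_half = ln(2) / ke = 0.693147 / 0.4 = 1.733 hr
C(t) = C0 * exp(-ke*t) = 336 * exp(-0.4*2)
C(2) = 151 mg/L


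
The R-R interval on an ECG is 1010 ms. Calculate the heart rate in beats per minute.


HR = 60 / RR_interval(s)
RR = 1010 ms = 1.01 s
HR = 60 / 1.01 = 59.41 bpm


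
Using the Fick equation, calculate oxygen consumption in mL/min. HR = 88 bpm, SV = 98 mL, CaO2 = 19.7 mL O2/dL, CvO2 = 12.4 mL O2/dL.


CO = HR*SV = 88*98/1000 = 8.624 L/min
a-v O2 diff = 19.7 - 12.4 = 7.3 mL/dL
VO2 = CO * (CaO2-CvO2) * 10 dL/L
VO2 = 8.624 * 7.3 * 10
VO2 = 629.6 mL/min


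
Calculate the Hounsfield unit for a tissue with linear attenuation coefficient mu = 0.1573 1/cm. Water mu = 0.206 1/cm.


HU = ((mu_tissue - mu_water) / mu_water) * 1000
HU = ((0.1573 - 0.206) / 0.206) * 1000
HU = -236.4


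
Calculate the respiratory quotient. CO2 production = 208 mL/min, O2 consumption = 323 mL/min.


RQ = VCO2 / VO2
RQ = 208 / 323
RQ = 0.644


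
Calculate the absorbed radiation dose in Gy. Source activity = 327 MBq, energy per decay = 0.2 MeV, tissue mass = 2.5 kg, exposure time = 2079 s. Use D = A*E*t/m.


A = 327 MBq = 3.2700e+08 Bq
E = 0.2 MeV = 3.204e-14 J
D = A*E*t/m = 3.2700e+08*3.204e-14*2079/2.5
D = 0.008713 Gy


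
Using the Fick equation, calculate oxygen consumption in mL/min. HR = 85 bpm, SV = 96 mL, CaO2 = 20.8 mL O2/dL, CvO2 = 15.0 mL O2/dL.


CO = HR*SV = 85*96/1000 = 8.16 L/min
a-v O2 diff = 20.8 - 15.0 = 5.8 mL/dL
VO2 = CO * (CaO2-CvO2) * 10 dL/L
VO2 = 8.16 * 5.8 * 10
VO2 = 473.3 mL/min


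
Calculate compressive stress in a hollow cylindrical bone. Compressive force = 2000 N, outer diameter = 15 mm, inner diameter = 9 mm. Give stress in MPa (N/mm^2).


A = pi*(r_o^2 - r_i^2)
r_o = 7.5 mm, r_i = 4.5 mm
A = 113.097 mm^2
sigma = F/A = 2000 / 113.097
sigma = 17.68 MPa


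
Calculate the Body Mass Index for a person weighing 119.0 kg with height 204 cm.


BMI = weight / height^2
height = 204 cm = 2.04 m
BMI = 119.0 / 2.04^2
BMI = 28.59 kg/m^2


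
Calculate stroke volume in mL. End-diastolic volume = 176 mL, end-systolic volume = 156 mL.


SV = EDV - ESV
SV = 176 - 156
SV = 20 mL


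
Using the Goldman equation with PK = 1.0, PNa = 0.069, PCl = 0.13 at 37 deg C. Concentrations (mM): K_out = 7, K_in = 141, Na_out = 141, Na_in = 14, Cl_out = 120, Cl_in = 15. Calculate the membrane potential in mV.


Vm = (RT/F)*ln((PK*Ko + PNa*Nao + PCl*Cli)/(PK*Ki + PNa*Nai + PCl*Clo))
Numer = 18.679, Denom = 157.566
Vm = -56.99 mV


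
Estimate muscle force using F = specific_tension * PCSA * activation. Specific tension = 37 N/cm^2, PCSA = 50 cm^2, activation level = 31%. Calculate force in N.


F = sigma * PCSA * activation
F = 37 * 50 * 0.31
F = 573.5 N


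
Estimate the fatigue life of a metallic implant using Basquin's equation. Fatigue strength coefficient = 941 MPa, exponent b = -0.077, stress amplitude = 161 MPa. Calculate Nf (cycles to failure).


sigma_a = sigma_f' * (2Nf)^b
2Nf = (sigma_a/sigma_f')^(1/b)
2Nf = (161/941)^(1/-0.077)
2Nf = 9.0775938e+09
Nf = 4.5388e+09


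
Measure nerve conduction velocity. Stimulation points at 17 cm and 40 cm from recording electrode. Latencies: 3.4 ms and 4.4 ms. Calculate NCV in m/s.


Distance = (40 - 17) / 100 = 0.23 m
dt = (4.4 - 3.4) / 1000 = 0.001 s
NCV = dist / dt = 230 m/s


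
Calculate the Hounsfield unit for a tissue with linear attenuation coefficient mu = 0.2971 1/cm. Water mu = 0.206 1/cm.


HU = ((mu_tissue - mu_water) / mu_water) * 1000
HU = ((0.2971 - 0.206) / 0.206) * 1000
HU = 442.2


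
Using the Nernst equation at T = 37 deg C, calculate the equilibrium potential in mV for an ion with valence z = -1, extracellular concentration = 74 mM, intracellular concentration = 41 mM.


E = (RT/(zF)) * ln(C_out/C_in)
T = 37 + 273.15 = 310.15 K
E = (8.314 * 310.15 / (-1 * 96485)) * ln(74/41)
E = -15.78 mV


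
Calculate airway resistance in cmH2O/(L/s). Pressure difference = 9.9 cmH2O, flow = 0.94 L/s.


R = dP / flow
R = 9.9 / 0.94
R = 10.53 cmH2O/(L/s)


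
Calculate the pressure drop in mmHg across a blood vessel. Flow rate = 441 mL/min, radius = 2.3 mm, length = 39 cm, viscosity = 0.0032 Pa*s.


dP = 8*mu*L*Q / (pi*r^4)
Q = 441 mL/min = 7.35e-06 m^3/s
dP = 834.701 Pa = 834.701 / 133.322 mmHg = 6.261 mmHg


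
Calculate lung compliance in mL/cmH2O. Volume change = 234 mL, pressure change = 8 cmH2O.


C = dV / dP
C = 234 / 8
C = 29.25 mL/cmH2O


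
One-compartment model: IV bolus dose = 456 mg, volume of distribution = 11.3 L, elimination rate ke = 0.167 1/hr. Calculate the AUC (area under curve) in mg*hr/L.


C0 = Dose/Vd = 456/11.3 = 40.354 mg/L
AUC = C0/ke = 40.354/0.167
AUC = 241.6 mg*hr/L


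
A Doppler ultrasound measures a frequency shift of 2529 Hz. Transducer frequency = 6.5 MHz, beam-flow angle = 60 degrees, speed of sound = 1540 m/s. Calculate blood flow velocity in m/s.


v = fd * c / (2 * f0 * cos(theta))
v = 2529 * 1540 / (2 * 6.5000e+06 * cos(60))
v = 0.5992 m/s


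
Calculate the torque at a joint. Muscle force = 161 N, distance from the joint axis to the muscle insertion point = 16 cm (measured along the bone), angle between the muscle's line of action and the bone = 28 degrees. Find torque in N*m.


Torque = F * d * sin(theta)   (moment arm = d*sin(theta))
d = 16 cm = 0.16 m
Torque = 161 * 0.16 * sin(28)
Torque = 12.09 N*m


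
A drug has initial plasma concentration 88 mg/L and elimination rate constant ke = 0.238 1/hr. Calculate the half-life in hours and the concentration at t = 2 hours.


t_half = ln(2) / ke = 0.693147 / 0.238 = 2.912 hr
C(t) = C0 * exp(-ke*t) = 88 * exp(-0.238*2)
C(2) = 54.67 mg/L


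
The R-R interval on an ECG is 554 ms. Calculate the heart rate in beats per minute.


HR = 60 / RR_interval(s)
RR = 554 ms = 0.554 s
HR = 60 / 0.554 = 108.3 bpm


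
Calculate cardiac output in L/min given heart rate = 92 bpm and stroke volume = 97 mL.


CO = HR * SV
CO = 92 * 97 / 1000
CO = 8.924 L/min


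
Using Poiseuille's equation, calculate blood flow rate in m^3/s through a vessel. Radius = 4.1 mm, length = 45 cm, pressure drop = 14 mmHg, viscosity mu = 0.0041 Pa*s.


Q = pi*r^4*dP / (8*mu*L)
r = 0.0041 m, L = 0.45 m
dP = 14 mmHg = 1866.508 Pa
Q = 1.1226e-04 m^3/s


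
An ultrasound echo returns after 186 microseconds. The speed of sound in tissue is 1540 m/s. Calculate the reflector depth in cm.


depth = c * t / 2
t = 186 us = 1.8600e-04 s
depth = 1540 * 1.8600e-04 / 2
depth = 0.14322 m = 14.322 cm


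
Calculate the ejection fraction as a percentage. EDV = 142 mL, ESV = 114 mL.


SV = EDV - ESV = 142 - 114 = 28 mL
EF = SV/EDV * 100 = 28/142 * 100
EF = 19.72%


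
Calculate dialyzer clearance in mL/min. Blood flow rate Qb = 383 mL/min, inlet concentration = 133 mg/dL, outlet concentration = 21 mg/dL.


K = Qb * (Cb_in - Cb_out) / Cb_in
K = 383 * (133 - 21) / 133
K = 322.5 mL/min


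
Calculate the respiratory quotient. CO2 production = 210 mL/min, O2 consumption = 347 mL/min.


RQ = VCO2 / VO2
RQ = 210 / 347
RQ = 0.6052


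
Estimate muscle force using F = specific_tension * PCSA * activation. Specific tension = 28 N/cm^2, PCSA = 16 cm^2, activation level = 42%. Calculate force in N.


F = sigma * PCSA * activation
F = 28 * 16 * 0.42
F = 188.2 N


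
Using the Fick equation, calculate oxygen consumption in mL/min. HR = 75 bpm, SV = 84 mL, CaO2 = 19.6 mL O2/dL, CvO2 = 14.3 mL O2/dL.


CO = HR*SV = 75*84/1000 = 6.3 L/min
a-v O2 diff = 19.6 - 14.3 = 5.3 mL/dL
VO2 = CO * (CaO2-CvO2) * 10 dL/L
VO2 = 6.3 * 5.3 * 10
VO2 = 333.9 mL/min


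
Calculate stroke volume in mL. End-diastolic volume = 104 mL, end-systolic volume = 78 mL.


SV = EDV - ESV
SV = 104 - 78
SV = 26 mL


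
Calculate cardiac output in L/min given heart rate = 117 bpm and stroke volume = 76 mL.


CO = HR * SV
CO = 117 * 76 / 1000
CO = 8.892 L/min


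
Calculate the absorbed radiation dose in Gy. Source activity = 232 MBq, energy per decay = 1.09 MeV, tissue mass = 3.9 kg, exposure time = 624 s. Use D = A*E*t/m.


A = 232 MBq = 2.3200e+08 Bq
E = 1.09 MeV = 1.74618e-13 J
D = A*E*t/m = 2.3200e+08*1.74618e-13*624/3.9
D = 0.006482 Gy


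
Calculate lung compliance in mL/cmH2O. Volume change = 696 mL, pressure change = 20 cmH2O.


C = dV / dP
C = 696 / 20
C = 34.8 mL/cmH2O


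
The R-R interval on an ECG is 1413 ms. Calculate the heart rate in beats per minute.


HR = 60 / RR_interval(s)
RR = 1413 ms = 1.413 s
HR = 60 / 1.413 = 42.46 bpm


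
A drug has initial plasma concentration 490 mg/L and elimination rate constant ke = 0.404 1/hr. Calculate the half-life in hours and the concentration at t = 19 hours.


t_half = ln(2) / ke = 0.693147 / 0.404 = 1.716 hr
C(t) = C0 * exp(-ke*t) = 490 * exp(-0.404*19)
C(19) = 0.2273 mg/L


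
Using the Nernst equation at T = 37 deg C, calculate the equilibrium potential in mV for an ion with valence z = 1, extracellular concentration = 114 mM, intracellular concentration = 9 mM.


E = (RT/(zF)) * ln(C_out/C_in)
T = 37 + 273.15 = 310.15 K
E = (8.314 * 310.15 / (1 * 96485)) * ln(114/9)
E = 67.85 mV


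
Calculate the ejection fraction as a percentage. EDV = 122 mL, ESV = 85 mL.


SV = EDV - ESV = 122 - 85 = 37 mL
EF = SV/EDV * 100 = 37/122 * 100
EF = 30.33%


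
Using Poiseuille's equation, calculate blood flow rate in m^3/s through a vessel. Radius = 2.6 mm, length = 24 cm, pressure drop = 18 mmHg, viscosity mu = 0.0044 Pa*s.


Q = pi*r^4*dP / (8*mu*L)
r = 0.0026 m, L = 0.24 m
dP = 18 mmHg = 2399.796 Pa
Q = 4.0782e-05 m^3/s


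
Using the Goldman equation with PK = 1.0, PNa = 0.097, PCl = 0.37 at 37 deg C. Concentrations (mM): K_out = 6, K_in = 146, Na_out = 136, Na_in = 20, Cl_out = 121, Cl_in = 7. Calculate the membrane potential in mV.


Vm = (RT/F)*ln((PK*Ko + PNa*Nao + PCl*Cli)/(PK*Ki + PNa*Nai + PCl*Clo))
Numer = 21.782, Denom = 192.71
Vm = -58.26 mV


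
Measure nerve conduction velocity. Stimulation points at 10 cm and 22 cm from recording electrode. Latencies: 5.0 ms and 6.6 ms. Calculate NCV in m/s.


Distance = (22 - 10) / 100 = 0.12 m
dt = (6.6 - 5.0) / 1000 = 0.0016 s
NCV = dist / dt = 75 m/s


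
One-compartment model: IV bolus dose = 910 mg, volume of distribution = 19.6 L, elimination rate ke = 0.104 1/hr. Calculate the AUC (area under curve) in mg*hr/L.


C0 = Dose/Vd = 910/19.6 = 46.4286 mg/L
AUC = C0/ke = 46.4286/0.104
AUC = 446.4 mg*hr/L


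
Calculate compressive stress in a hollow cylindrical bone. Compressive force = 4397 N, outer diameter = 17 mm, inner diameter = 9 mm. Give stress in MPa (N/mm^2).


A = pi*(r_o^2 - r_i^2)
r_o = 8.5 mm, r_i = 4.5 mm
A = 163.363 mm^2
sigma = F/A = 4397 / 163.363
sigma = 26.92 MPa


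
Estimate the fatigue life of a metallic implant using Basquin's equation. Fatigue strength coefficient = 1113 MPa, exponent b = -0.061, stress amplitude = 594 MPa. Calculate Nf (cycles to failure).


sigma_a = sigma_f' * (2Nf)^b
2Nf = (sigma_a/sigma_f')^(1/b)
2Nf = (594/1113)^(1/-0.061)
2Nf = 29555.257
Nf = 1.478e+04


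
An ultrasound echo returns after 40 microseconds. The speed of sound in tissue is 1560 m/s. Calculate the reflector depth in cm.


depth = c * t / 2
t = 40 us = 4.0000e-05 s
depth = 1560 * 4.0000e-05 / 2
depth = 0.0312 m = 3.12 cm


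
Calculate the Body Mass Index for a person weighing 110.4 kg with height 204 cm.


BMI = weight / height^2
height = 204 cm = 2.04 m
BMI = 110.4 / 2.04^2
BMI = 26.53 kg/m^2


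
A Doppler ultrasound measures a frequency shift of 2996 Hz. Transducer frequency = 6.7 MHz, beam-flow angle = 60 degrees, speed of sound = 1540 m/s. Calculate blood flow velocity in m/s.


v = fd * c / (2 * f0 * cos(theta))
v = 2996 * 1540 / (2 * 6.7000e+06 * cos(60))
v = 0.6886 m/s


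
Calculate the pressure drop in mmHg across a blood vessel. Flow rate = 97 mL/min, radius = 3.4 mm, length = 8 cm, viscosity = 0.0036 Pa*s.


dP = 8*mu*L*Q / (pi*r^4)
Q = 97 mL/min = 1.61667e-06 m^3/s
dP = 8.87234 Pa = 8.87234 / 133.322 mmHg = 0.06655 mmHg


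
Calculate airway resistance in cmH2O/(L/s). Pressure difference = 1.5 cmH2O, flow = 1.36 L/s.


R = dP / flow
R = 1.5 / 1.36
R = 1.103 cmH2O/(L/s)


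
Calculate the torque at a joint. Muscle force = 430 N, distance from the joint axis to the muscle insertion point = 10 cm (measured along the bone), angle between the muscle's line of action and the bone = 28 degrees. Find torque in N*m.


Torque = F * d * sin(theta)   (moment arm = d*sin(theta))
d = 10 cm = 0.1 m
Torque = 430 * 0.1 * sin(28)
Torque = 20.19 N*m


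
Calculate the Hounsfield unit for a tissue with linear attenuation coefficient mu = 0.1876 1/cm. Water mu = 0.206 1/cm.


HU = ((mu_tissue - mu_water) / mu_water) * 1000
HU = ((0.1876 - 0.206) / 0.206) * 1000
HU = -89.32


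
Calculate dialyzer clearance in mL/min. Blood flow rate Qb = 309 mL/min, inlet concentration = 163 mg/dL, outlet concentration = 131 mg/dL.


K = Qb * (Cb_in - Cb_out) / Cb_in
K = 309 * (163 - 131) / 163
K = 60.66 mL/min


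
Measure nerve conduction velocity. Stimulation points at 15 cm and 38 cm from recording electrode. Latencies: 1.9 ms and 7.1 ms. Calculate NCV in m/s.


Distance = (38 - 15) / 100 = 0.23 m
dt = (7.1 - 1.9) / 1000 = 0.0052 s
NCV = dist / dt = 44.23 m/s


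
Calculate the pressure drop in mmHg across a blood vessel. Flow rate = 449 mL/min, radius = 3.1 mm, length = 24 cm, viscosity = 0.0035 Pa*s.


dP = 8*mu*L*Q / (pi*r^4)
Q = 449 mL/min = 7.48333e-06 m^3/s
dP = 173.328 Pa = 173.328 / 133.322 mmHg = 1.3 mmHg


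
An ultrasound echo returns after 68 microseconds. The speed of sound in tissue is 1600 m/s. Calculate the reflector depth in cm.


depth = c * t / 2
t = 68 us = 6.8000e-05 s
depth = 1600 * 6.8000e-05 / 2
depth = 0.0544 m = 5.44 cm


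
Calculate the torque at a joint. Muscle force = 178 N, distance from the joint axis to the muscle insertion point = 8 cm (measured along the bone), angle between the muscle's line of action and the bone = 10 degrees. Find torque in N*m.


Torque = F * d * sin(theta)   (moment arm = d*sin(theta))
d = 8 cm = 0.08 m
Torque = 178 * 0.08 * sin(10)
Torque = 2.473 N*m


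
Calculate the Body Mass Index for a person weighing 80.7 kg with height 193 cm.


BMI = weight / height^2
height = 193 cm = 1.93 m
BMI = 80.7 / 1.93^2
BMI = 21.67 kg/m^2


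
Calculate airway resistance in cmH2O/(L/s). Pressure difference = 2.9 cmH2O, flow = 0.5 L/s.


R = dP / flow
R = 2.9 / 0.5
R = 5.8 cmH2O/(L/s)


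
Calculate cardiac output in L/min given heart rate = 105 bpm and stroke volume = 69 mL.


CO = HR * SV
CO = 105 * 69 / 1000
CO = 7.245 L/min


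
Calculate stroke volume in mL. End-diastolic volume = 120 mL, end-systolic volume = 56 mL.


SV = EDV - ESV
SV = 120 - 56
SV = 64 mL


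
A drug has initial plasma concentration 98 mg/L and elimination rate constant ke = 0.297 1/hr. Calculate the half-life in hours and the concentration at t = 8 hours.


t_half = ln(2) / ke = 0.693147 / 0.297 = 2.334 hr
C(t) = C0 * exp(-ke*t) = 98 * exp(-0.297*8)
C(8) = 9.106 mg/L


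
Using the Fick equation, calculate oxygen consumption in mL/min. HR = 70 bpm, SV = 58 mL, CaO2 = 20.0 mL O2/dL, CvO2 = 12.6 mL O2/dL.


CO = HR*SV = 70*58/1000 = 4.06 L/min
a-v O2 diff = 20.0 - 12.6 = 7.4 mL/dL
VO2 = CO * (CaO2-CvO2) * 10 dL/L
VO2 = 4.06 * 7.4 * 10
VO2 = 300.4 mL/min


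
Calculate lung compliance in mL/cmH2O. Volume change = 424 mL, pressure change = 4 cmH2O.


C = dV / dP
C = 424 / 4
C = 106 mL/cmH2O


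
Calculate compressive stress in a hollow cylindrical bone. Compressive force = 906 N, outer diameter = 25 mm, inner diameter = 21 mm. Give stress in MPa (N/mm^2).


A = pi*(r_o^2 - r_i^2)
r_o = 12.5 mm, r_i = 10.5 mm
A = 144.513 mm^2
sigma = F/A = 906 / 144.513
sigma = 6.269 MPa


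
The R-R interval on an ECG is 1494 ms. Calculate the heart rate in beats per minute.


HR = 60 / RR_interval(s)
RR = 1494 ms = 1.494 s
HR = 60 / 1.494 = 40.16 bpm


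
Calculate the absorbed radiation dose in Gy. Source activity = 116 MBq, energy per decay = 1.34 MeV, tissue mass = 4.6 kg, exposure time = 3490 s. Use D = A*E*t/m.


A = 116 MBq = 1.1600e+08 Bq
E = 1.34 MeV = 2.14668e-13 J
D = A*E*t/m = 1.1600e+08*2.14668e-13*3490/4.6
D = 0.01889 Gy


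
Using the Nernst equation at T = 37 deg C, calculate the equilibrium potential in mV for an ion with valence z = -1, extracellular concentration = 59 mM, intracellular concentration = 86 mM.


E = (RT/(zF)) * ln(C_out/C_in)
T = 37 + 273.15 = 310.15 K
E = (8.314 * 310.15 / (-1 * 96485)) * ln(59/86)
E = 10.07 mV


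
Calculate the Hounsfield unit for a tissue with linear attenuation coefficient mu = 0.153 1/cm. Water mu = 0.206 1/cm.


HU = ((mu_tissue - mu_water) / mu_water) * 1000
HU = ((0.153 - 0.206) / 0.206) * 1000
HU = -257.3


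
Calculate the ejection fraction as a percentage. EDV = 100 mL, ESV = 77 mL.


SV = EDV - ESV = 100 - 77 = 23 mL
EF = SV/EDV * 100 = 23/100 * 100
EF = 23%


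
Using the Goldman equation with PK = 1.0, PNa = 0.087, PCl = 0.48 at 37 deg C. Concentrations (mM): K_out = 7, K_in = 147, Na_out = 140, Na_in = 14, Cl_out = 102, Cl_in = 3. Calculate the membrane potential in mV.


Vm = (RT/F)*ln((PK*Ko + PNa*Nao + PCl*Cli)/(PK*Ki + PNa*Nai + PCl*Clo))
Numer = 20.62, Denom = 197.178
Vm = -60.34 mV


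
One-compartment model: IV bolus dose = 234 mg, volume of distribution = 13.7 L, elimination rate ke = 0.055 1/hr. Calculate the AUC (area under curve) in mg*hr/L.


C0 = Dose/Vd = 234/13.7 = 17.0803 mg/L
AUC = C0/ke = 17.0803/0.055
AUC = 310.6 mg*hr/L


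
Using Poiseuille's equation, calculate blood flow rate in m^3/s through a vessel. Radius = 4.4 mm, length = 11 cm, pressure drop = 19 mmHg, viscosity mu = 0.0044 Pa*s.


Q = pi*r^4*dP / (8*mu*L)
r = 0.0044 m, L = 0.11 m
dP = 19 mmHg = 2533.118 Pa
Q = 7.7034e-04 m^3/s


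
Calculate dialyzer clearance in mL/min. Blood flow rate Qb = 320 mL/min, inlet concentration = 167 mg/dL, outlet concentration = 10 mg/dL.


K = Qb * (Cb_in - Cb_out) / Cb_in
K = 320 * (167 - 10) / 167
K = 300.8 mL/min


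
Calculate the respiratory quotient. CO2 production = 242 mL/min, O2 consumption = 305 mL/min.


RQ = VCO2 / VO2
RQ = 242 / 305
RQ = 0.7934


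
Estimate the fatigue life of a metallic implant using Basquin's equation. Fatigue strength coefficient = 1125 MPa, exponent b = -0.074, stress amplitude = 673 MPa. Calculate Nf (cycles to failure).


sigma_a = sigma_f' * (2Nf)^b
2Nf = (sigma_a/sigma_f')^(1/b)
2Nf = (673/1125)^(1/-0.074)
2Nf = 1036.027
Nf = 518


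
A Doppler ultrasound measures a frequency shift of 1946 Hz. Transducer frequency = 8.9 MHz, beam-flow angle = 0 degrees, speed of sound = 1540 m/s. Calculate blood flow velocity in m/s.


v = fd * c / (2 * f0 * cos(theta))
v = 1946 * 1540 / (2 * 8.9000e+06 * cos(0))
v = 0.1684 m/s


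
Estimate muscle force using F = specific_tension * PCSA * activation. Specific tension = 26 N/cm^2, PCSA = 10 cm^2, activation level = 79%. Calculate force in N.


F = sigma * PCSA * activation
F = 26 * 10 * 0.79
F = 205.4 N


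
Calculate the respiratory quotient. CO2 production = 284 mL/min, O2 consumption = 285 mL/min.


RQ = VCO2 / VO2
RQ = 284 / 285
RQ = 0.9965


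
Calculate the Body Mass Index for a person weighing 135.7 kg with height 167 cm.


BMI = weight / height^2
height = 167 cm = 1.67 m
BMI = 135.7 / 1.67^2
BMI = 48.66 kg/m^2


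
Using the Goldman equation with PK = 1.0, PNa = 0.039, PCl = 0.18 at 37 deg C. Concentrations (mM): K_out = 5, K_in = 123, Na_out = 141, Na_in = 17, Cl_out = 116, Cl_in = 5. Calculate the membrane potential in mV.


Vm = (RT/F)*ln((PK*Ko + PNa*Nao + PCl*Cli)/(PK*Ki + PNa*Nai + PCl*Clo))
Numer = 11.399, Denom = 144.543
Vm = -67.88 mV


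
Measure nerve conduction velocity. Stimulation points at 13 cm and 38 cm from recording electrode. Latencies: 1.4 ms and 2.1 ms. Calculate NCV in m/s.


Distance = (38 - 13) / 100 = 0.25 m
dt = (2.1 - 1.4) / 1000 = 7.0000e-04 s
NCV = dist / dt = 357.1 m/s


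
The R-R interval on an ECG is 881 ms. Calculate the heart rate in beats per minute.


HR = 60 / RR_interval(s)
RR = 881 ms = 0.881 s
HR = 60 / 0.881 = 68.1 bpm


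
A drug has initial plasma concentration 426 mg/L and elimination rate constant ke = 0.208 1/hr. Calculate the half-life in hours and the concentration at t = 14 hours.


t_half = ln(2) / ke = 0.693147 / 0.208 = 3.332 hr
C(t) = C0 * exp(-ke*t) = 426 * exp(-0.208*14)
C(14) = 23.16 mg/L


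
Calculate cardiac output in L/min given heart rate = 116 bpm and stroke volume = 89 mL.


CO = HR * SV
CO = 116 * 89 / 1000
CO = 10.32 L/min


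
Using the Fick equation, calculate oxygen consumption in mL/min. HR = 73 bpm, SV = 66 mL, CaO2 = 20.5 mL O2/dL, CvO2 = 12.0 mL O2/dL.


CO = HR*SV = 73*66/1000 = 4.818 L/min
a-v O2 diff = 20.5 - 12.0 = 8.5 mL/dL
VO2 = CO * (CaO2-CvO2) * 10 dL/L
VO2 = 4.818 * 8.5 * 10
VO2 = 409.5 mL/min


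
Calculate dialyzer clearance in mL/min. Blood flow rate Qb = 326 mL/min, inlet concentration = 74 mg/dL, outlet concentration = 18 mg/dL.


K = Qb * (Cb_in - Cb_out) / Cb_in
K = 326 * (74 - 18) / 74
K = 246.7 mL/min


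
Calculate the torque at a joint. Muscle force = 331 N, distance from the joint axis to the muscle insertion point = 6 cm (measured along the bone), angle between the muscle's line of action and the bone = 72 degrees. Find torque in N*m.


Torque = F * d * sin(theta)   (moment arm = d*sin(theta))
d = 6 cm = 0.06 m
Torque = 331 * 0.06 * sin(72)
Torque = 18.89 N*m


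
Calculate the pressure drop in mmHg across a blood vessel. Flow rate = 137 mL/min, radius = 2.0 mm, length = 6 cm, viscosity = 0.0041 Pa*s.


dP = 8*mu*L*Q / (pi*r^4)
Q = 137 mL/min = 2.28333e-06 m^3/s
dP = 89.3972 Pa = 89.3972 / 133.322 mmHg = 0.6705 mmHg


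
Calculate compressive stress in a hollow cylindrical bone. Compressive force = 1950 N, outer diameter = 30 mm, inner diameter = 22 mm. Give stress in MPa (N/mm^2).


A = pi*(r_o^2 - r_i^2)
r_o = 15 mm, r_i = 11 mm
A = 326.726 mm^2
sigma = F/A = 1950 / 326.726
sigma = 5.968 MPa


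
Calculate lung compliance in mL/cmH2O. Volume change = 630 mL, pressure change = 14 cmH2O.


C = dV / dP
C = 630 / 14
C = 45 mL/cmH2O
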